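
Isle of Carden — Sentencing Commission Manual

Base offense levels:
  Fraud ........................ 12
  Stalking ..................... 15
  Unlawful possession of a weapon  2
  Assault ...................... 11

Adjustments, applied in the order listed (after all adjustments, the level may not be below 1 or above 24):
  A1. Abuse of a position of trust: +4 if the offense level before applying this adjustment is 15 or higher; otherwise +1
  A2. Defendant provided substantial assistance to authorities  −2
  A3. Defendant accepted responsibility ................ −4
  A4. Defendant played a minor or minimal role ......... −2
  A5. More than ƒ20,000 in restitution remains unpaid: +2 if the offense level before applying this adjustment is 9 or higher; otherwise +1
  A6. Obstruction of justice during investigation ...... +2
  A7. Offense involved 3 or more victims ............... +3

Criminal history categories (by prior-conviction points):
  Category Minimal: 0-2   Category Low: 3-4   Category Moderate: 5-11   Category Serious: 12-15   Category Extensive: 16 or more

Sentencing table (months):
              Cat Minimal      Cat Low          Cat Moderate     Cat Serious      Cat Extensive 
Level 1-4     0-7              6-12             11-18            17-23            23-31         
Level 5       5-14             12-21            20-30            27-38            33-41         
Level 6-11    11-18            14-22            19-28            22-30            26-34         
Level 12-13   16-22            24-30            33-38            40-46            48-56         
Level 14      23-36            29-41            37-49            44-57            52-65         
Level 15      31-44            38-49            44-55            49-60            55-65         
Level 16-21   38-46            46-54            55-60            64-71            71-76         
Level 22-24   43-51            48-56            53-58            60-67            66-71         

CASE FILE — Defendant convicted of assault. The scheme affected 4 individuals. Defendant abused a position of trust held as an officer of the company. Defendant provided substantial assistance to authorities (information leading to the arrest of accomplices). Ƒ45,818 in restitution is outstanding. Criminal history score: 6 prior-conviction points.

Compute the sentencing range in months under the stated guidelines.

Base offense level for assault: 11.
A1 applies (level before this adjustment is 11 < 15, so +1): 11 + 1 = 12.
A2 applies: 12 − 2 = 10.
A3 does not apply.
A4 does not apply.
A5 applies (level before this adjustment is 10 ≥ 9, so +2): 10 + 2 = 12.
A7 applies: 12 + 3 = 15.
Final offense level: 15.
Criminal history: 6 prior points → Category Moderate (5-11).
Level 15 falls in the 15 band.
Grid: Level 15 × Category Moderate = 44-55 months.

44-55 months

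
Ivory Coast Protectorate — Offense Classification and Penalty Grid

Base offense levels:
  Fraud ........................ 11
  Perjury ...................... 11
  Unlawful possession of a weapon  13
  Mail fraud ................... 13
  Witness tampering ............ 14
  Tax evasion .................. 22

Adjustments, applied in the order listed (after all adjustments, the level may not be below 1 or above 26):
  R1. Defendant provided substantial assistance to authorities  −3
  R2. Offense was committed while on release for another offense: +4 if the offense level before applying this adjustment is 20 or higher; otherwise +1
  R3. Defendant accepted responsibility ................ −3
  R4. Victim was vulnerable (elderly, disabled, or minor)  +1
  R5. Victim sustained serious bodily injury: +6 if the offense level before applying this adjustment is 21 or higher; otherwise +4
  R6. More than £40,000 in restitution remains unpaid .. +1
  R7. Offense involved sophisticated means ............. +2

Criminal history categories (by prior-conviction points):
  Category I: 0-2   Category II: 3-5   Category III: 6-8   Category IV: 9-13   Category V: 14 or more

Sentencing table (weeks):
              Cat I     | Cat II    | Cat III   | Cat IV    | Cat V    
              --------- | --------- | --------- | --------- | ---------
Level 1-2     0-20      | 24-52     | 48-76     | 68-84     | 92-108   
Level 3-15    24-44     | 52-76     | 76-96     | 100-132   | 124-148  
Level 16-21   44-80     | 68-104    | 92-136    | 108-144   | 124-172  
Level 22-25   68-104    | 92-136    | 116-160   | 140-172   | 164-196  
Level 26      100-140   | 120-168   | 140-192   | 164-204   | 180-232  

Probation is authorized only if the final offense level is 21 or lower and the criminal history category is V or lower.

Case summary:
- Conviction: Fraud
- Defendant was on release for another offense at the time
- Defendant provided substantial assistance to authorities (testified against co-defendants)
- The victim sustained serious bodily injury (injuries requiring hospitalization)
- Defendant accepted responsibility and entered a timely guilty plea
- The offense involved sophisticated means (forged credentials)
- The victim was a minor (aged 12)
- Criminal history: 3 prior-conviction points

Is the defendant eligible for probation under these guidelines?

Base offense level for fraud: 11.
R1 applies: 11 − 3 = 8.
R2 applies (level before this adjustment is 8 < 20, so +1): 8 + 1 = 9.
R3 applies: 9 − 3 = 6.
R4 applies: 6 + 1 = 7.
R5 applies (level before this adjustment is 7 < 21, so +4): 7 + 4 = 11.
R7 applies: 11 + 2 = 13.
Final offense level: 13.
Criminal history: 3 prior points → Category II (3-5).
Level 13 falls in the 3-15 band.
Grid: Level 3-15 × Category II = 52-76 weeks.
Probation check: level 13 ≤ 21 and category II ≤ V → eligible.

Yes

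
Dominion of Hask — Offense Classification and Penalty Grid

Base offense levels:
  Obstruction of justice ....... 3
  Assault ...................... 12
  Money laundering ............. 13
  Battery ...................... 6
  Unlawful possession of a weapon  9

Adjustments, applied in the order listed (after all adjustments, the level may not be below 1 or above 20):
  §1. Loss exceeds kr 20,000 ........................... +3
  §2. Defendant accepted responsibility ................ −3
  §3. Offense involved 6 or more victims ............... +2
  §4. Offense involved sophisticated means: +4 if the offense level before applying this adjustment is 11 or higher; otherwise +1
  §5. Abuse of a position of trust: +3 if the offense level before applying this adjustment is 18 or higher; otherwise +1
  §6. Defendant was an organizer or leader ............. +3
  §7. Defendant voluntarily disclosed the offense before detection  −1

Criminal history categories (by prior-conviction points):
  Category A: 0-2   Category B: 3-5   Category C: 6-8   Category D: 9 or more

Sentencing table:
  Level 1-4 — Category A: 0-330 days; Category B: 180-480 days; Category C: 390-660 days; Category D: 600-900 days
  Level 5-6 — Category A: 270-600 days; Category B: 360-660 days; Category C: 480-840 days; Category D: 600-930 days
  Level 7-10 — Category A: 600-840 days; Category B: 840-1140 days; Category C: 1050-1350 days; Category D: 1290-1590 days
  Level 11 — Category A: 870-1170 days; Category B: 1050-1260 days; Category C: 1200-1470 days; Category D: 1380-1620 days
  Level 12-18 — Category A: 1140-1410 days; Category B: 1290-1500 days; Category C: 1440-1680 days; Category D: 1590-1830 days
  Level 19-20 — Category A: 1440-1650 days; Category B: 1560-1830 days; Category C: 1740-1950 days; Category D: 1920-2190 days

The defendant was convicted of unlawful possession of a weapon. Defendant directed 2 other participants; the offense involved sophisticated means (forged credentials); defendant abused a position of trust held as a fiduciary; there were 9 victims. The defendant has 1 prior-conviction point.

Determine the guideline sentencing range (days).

1440-1650 days

Base offense level for unlawful possession of a weapon: 9.
§1 does not apply.
§3 applies: 9 + 2 = 11.
§4 applies (level before this adjustment is 11 ≥ 11, so +4): 11 + 4 = 15.
§5 applies (level before this adjustment is 15 < 18, so +1): 15 + 1 = 16.
§6 applies: 16 + 3 = 19.
Final offense level: 19.
Criminal history: 1 prior point → Category A (0-2).
Level 19 falls in the 19-20 band.
Grid: Level 19-20 × Category A = 1440-1650 days.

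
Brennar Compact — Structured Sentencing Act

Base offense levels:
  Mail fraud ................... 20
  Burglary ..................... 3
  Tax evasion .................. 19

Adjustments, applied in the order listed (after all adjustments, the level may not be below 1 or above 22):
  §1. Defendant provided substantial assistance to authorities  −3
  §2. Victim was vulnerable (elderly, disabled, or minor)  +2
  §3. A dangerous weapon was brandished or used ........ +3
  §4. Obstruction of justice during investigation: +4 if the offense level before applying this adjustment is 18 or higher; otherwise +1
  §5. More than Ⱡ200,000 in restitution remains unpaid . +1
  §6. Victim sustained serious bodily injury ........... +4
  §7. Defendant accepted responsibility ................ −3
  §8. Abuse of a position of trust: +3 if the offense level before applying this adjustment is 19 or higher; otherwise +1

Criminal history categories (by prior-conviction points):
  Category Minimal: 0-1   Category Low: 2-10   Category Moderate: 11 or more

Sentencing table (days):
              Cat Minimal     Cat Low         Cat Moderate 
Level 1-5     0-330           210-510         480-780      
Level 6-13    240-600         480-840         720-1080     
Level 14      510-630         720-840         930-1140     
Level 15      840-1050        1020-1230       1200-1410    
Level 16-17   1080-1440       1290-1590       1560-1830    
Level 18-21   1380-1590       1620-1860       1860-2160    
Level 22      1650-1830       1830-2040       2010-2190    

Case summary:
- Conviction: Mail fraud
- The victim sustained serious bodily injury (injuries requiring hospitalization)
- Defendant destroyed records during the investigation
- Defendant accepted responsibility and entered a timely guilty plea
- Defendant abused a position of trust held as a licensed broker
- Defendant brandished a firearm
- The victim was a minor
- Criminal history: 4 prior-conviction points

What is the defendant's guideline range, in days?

Base offense level for mail fraud: 20.
§2 applies: 20 + 2 = 22.
§3 applies: 22 + 3 = 25.
§4 applies (level before this adjustment is 25 ≥ 18, so +4): 25 + 4 = 29.
§5 does not apply.
§6 applies: 29 + 4 = 33.
§7 applies: 33 − 3 = 30.
§8 applies (level before this adjustment is 30 ≥ 19, so +3): 30 + 3 = 33.
Level 33 exceeds the maximum of 22; capped at 22.
Final offense level: 22.
Criminal history: 4 prior points → Category Low (2-10).
Level 22 falls in the 22 band.
Grid: Level 22 × Category Low = 1830-2040 days.

1830-2040 days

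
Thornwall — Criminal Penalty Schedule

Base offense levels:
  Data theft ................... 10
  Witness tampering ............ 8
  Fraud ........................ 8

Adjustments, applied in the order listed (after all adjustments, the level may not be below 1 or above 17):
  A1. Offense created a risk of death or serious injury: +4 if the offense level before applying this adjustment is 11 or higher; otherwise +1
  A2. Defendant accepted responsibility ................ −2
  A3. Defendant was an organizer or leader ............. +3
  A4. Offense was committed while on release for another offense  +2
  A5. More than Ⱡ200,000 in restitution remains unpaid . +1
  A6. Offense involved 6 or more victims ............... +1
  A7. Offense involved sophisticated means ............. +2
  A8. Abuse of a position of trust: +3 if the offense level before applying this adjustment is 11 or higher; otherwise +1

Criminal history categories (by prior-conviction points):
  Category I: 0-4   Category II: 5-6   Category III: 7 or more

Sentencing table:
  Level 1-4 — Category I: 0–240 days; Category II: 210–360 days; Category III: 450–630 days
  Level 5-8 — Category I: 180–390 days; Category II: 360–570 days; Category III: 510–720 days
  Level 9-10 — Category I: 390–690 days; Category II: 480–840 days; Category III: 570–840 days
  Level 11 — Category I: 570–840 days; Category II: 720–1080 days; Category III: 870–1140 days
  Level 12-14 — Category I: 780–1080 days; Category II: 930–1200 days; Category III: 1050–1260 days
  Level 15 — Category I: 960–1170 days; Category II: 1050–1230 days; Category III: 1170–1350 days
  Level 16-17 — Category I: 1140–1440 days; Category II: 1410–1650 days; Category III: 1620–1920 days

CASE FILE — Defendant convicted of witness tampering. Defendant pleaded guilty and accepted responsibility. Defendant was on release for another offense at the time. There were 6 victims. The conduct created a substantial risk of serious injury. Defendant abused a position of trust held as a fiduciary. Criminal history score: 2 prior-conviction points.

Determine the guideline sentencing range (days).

Base offense level for witness tampering: 8.
A1 applies (level before this adjustment is 8 < 11, so +1): 8 + 1 = 9.
A2 applies: 9 − 2 = 7.
A4 applies: 7 + 2 = 9.
A6 applies: 9 + 1 = 10.
A7 does not apply.
A8 applies (level before this adjustment is 10 < 11, so +1): 10 + 1 = 11.
Final offense level: 11.
Criminal history: 2 prior points → Category I (0-4).
Level 11 falls in the 11 band.
Grid: Level 11 × Category I = 570-840 days.

570-840 days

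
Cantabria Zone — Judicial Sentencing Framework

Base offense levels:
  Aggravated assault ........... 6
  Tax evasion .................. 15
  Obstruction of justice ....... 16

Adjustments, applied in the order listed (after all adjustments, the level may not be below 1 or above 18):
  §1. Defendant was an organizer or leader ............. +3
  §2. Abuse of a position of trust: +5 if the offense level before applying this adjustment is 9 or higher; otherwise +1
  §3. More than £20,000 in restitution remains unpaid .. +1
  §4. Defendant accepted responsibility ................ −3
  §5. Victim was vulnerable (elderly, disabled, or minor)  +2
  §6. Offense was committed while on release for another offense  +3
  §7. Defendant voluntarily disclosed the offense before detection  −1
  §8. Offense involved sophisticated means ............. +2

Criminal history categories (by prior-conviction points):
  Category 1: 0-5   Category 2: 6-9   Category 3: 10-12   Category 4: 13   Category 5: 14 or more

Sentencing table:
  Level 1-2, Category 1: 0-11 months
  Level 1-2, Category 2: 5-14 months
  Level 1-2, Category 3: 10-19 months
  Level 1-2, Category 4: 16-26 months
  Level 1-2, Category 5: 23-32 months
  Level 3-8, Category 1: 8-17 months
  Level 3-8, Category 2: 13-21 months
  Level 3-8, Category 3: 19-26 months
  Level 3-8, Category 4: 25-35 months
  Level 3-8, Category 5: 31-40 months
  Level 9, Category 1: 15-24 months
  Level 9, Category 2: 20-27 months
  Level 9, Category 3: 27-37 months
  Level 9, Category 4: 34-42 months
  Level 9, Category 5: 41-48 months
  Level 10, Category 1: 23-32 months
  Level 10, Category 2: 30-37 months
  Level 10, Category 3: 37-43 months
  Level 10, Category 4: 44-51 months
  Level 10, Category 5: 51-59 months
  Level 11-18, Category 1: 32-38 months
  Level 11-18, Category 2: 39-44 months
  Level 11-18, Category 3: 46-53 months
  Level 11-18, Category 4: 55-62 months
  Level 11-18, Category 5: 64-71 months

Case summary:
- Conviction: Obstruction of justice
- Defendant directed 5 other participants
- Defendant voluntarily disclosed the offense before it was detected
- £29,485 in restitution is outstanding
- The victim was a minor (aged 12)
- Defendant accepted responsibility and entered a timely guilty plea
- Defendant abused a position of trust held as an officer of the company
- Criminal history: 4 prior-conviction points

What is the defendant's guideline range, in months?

32-38 months

Base offense level for obstruction of justice: 16.
§1 applies: 16 + 3 = 19.
§2 applies (level before this adjustment is 19 ≥ 9, so +5): 19 + 5 = 24.
§3 applies: 24 + 1 = 25.
§4 applies: 25 − 3 = 22.
§5 applies: 22 + 2 = 24.
§6 does not apply.
§7 applies: 24 − 1 = 23.
§8 does not apply.
Level 23 exceeds the maximum of 18; capped at 18.
Final offense level: 18.
Criminal history: 4 prior points → Category 1 (0-5).
Level 18 falls in the 11-18 band.
Grid: Level 11-18 × Category 1 = 32-38 months.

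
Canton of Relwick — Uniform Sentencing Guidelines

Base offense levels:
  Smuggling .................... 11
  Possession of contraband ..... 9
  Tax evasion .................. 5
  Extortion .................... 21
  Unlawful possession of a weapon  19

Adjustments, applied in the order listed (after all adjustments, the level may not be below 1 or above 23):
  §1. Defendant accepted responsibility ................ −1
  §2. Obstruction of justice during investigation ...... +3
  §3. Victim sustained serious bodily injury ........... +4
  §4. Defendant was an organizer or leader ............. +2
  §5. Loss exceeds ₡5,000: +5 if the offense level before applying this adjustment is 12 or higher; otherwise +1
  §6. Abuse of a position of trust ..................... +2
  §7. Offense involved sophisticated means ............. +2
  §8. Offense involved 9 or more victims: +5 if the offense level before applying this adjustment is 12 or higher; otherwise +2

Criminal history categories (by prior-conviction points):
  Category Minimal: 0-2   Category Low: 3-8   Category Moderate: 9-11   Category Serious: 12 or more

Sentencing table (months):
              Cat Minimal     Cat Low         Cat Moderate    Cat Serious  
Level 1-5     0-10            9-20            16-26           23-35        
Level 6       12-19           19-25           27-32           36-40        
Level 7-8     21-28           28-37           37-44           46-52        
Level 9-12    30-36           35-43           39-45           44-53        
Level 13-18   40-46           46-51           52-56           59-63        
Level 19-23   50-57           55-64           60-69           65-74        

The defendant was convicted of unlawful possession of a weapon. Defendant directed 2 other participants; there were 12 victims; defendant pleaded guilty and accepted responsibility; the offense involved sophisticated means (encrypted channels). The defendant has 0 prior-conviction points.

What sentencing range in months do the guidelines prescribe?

Base offense level for unlawful possession of a weapon: 19.
§1 applies: 19 − 1 = 18.
§3 does not apply.
§4 applies: 18 + 2 = 20.
§6 does not apply.
§7 applies: 20 + 2 = 22.
§8 applies (level before this adjustment is 22 ≥ 12, so +5): 22 + 5 = 27.
Level 27 exceeds the maximum of 23; capped at 23.
Final offense level: 23.
Criminal history: 0 prior points → Category Minimal (0-2).
Level 23 falls in the 19-23 band.
Grid: Level 19-23 × Category Minimal = 50-57 months.

50-57 months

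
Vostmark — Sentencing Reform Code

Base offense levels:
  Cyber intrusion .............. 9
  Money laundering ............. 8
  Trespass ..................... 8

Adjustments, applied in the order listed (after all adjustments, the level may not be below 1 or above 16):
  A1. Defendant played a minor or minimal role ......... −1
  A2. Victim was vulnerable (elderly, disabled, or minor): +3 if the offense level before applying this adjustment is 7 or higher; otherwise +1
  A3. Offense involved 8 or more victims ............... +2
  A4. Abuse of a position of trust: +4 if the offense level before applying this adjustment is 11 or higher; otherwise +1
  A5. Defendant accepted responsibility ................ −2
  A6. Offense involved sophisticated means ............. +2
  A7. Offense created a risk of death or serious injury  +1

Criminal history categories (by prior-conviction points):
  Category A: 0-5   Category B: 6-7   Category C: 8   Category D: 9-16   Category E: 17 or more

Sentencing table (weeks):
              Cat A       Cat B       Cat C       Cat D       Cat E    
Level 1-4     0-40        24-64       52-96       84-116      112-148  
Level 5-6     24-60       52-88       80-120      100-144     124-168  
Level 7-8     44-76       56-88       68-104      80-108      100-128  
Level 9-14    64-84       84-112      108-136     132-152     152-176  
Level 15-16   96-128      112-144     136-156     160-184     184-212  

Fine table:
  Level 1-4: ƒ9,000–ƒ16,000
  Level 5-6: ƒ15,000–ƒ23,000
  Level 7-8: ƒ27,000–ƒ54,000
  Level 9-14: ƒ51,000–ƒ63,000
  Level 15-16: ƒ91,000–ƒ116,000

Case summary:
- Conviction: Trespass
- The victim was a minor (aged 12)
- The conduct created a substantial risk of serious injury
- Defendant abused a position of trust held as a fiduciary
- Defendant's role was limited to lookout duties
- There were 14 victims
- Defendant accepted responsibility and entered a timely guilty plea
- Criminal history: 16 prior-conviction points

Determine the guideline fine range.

ƒ91,000–ƒ116,000

Base offense level for trespass: 8.
A1 applies: 8 − 1 = 7.
A2 applies (level before this adjustment is 7 ≥ 7, so +3): 7 + 3 = 10.
A3 applies: 10 + 2 = 12.
A4 applies (level before this adjustment is 12 ≥ 11, so +4): 12 + 4 = 16.
A5 applies: 16 − 2 = 14.
A6 does not apply.
A7 applies: 14 + 1 = 15.
Final offense level: 15.
Level 15 falls in the 15-16 band.
Fine table: Level 15-16 → ƒ91,000–ƒ116,000.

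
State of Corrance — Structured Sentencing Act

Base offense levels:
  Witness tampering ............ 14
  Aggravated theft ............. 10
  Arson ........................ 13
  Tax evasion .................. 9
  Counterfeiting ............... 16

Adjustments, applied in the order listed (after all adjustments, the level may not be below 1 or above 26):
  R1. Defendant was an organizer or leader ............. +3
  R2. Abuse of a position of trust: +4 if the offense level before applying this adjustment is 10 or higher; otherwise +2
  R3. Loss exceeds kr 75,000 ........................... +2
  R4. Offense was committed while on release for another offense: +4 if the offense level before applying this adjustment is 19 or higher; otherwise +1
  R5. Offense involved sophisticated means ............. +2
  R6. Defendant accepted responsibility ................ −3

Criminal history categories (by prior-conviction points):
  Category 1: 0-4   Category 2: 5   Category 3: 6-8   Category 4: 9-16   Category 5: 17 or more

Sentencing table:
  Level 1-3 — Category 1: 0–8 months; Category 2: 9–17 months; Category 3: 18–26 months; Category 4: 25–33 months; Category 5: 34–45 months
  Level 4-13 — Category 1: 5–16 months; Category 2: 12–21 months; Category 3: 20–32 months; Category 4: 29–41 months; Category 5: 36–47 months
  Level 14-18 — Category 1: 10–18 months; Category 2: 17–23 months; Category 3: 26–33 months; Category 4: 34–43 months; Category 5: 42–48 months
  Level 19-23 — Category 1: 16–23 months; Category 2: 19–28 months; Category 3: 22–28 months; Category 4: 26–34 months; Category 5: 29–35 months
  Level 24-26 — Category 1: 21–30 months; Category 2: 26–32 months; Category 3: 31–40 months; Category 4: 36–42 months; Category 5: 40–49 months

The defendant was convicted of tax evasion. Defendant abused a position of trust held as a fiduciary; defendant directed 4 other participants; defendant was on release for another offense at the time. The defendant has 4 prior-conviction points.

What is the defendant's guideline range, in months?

Base offense level for tax evasion: 9.
R1 applies: 9 + 3 = 12.
R2 applies (level before this adjustment is 12 ≥ 10, so +4): 12 + 4 = 16.
R3 does not apply.
R4 applies (level before this adjustment is 16 < 19, so +1): 16 + 1 = 17.
R6 does not apply.
Final offense level: 17.
Criminal history: 4 prior points → Category 1 (0-4).
Level 17 falls in the 14-18 band.
Grid: Level 14-18 × Category 1 = 10-18 months.

10-18 months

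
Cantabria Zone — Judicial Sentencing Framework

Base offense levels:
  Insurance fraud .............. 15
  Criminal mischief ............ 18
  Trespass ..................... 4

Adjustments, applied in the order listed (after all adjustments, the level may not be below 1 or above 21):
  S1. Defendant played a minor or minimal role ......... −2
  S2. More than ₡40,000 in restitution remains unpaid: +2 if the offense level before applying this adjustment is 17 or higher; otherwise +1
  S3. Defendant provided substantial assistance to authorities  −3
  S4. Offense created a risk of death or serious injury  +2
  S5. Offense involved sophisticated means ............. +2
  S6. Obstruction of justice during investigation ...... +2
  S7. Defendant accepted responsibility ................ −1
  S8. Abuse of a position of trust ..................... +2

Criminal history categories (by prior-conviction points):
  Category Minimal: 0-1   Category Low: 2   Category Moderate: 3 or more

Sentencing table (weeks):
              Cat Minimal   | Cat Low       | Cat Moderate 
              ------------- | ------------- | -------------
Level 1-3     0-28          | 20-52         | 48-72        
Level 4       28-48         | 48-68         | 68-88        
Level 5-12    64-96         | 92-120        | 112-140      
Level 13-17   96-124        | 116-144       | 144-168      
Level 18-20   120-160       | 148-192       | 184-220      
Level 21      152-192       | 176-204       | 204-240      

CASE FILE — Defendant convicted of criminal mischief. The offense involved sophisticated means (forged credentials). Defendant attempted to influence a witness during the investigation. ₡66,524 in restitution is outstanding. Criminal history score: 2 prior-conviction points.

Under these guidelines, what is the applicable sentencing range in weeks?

176-204 weeks

Base offense level for criminal mischief: 18.
S1 does not apply.
S2 applies (level before this adjustment is 18 ≥ 17, so +2): 18 + 2 = 20.
S5 applies: 20 + 2 = 22.
S6 applies: 22 + 2 = 24.
Level 24 exceeds the maximum of 21; capped at 21.
Final offense level: 21.
Criminal history: 2 prior points → Category Low (2).
Level 21 falls in the 21 band.
Grid: Level 21 × Category Low = 176-204 weeks.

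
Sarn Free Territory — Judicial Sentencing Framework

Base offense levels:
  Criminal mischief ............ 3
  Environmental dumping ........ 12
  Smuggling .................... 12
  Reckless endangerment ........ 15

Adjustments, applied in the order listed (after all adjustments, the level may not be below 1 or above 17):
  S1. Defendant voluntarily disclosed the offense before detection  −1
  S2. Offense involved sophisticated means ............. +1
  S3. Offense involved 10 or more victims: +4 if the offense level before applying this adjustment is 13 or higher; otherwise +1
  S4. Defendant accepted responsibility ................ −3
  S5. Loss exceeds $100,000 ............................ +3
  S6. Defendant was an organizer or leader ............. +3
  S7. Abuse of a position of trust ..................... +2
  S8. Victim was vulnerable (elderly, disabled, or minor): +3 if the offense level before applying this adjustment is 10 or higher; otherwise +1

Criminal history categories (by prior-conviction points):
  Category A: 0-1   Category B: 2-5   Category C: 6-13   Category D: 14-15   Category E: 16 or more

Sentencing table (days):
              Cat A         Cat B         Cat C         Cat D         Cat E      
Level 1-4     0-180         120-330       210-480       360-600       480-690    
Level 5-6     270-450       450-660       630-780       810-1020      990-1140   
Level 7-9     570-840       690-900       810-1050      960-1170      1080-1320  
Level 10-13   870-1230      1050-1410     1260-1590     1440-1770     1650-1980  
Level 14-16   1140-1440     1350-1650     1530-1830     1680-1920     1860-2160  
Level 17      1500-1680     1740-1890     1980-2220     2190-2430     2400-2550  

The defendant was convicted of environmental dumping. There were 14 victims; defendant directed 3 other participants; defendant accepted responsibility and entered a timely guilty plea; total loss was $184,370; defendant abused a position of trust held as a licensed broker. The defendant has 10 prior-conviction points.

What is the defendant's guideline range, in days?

1980-2220 days

Base offense level for environmental dumping: 12.
S2 does not apply.
S3 applies (level before this adjustment is 12 < 13, so +1): 12 + 1 = 13.
S4 applies: 13 − 3 = 10.
S5 applies: 10 + 3 = 13.
S6 applies: 13 + 3 = 16.
S7 applies: 16 + 2 = 18.
Level 18 exceeds the maximum of 17; capped at 17.
Final offense level: 17.
Criminal history: 10 prior points → Category C (6-13).
Level 17 falls in the 17 band.
Grid: Level 17 × Category C = 1980-2220 days.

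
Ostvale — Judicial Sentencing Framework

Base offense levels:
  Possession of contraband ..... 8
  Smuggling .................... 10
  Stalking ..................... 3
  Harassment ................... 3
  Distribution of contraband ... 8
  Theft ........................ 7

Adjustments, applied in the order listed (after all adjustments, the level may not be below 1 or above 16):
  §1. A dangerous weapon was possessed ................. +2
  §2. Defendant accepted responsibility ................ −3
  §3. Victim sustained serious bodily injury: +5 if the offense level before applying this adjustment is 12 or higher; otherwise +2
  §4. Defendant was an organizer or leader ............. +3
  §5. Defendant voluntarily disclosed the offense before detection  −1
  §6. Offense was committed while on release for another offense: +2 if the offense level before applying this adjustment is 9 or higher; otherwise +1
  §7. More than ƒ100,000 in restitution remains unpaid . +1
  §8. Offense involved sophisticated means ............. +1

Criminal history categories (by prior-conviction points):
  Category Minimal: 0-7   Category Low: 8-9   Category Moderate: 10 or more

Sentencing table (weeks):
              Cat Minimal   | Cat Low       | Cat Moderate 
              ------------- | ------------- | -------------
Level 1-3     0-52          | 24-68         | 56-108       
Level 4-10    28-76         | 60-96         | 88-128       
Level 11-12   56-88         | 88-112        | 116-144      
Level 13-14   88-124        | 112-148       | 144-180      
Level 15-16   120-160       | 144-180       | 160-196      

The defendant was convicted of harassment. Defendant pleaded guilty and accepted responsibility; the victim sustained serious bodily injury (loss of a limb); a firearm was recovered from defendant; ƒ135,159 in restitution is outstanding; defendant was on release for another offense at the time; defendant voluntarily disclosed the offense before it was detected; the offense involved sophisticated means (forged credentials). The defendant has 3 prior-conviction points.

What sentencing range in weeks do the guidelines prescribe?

28-76 weeks

Base offense level for harassment: 3.
§1 applies: 3 + 2 = 5.
§2 applies: 5 − 3 = 2.
§3 applies (level before this adjustment is 2 < 12, so +2): 2 + 2 = 4.
§4 does not apply.
§5 applies: 4 − 1 = 3.
§6 applies (level before this adjustment is 3 < 9, so +1): 3 + 1 = 4.
§7 applies: 4 + 1 = 5.
§8 applies: 5 + 1 = 6.
Final offense level: 6.
Criminal history: 3 prior points → Category Minimal (0-7).
Level 6 falls in the 4-10 band.
Grid: Level 4-10 × Category Minimal = 28-76 weeks.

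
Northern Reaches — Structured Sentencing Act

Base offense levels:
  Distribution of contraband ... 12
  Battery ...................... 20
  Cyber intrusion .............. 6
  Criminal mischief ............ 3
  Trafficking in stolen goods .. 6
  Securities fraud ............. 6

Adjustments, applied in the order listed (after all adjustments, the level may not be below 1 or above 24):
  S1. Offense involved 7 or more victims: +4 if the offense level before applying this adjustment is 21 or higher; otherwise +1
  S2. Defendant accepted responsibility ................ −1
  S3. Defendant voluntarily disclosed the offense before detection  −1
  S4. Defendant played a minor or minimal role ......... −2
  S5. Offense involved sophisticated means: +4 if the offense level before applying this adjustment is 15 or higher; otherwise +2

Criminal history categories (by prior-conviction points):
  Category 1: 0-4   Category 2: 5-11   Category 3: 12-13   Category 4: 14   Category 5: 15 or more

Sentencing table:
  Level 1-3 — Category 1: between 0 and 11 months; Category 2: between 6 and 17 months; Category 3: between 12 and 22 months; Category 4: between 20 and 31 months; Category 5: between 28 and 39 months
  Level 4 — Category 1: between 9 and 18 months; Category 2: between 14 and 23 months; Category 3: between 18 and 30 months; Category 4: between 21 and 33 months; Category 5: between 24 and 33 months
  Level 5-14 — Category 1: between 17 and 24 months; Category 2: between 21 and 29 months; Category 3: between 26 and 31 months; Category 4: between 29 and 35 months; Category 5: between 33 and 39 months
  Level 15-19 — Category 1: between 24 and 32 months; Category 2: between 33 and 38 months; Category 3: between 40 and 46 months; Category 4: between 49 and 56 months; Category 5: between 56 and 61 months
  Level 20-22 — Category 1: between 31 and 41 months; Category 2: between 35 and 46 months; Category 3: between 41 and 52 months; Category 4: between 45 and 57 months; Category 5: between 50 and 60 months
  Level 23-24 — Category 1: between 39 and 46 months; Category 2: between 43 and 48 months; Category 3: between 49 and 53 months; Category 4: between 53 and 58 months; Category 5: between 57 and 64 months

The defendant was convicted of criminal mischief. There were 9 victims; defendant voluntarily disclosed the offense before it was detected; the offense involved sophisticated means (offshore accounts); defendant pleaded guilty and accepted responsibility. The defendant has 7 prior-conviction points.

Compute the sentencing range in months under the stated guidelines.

14-23 months

Base offense level for criminal mischief: 3.
S1 applies (level before this adjustment is 3 < 21, so +1): 3 + 1 = 4.
S2 applies: 4 − 1 = 3.
S3 applies: 3 − 1 = 2.
S5 applies (level before this adjustment is 2 < 15, so +2): 2 + 2 = 4.
Final offense level: 4.
Criminal history: 7 prior points → Category 2 (5-11).
Level 4 falls in the 4 band.
Grid: Level 4 × Category 2 = 14-23 months.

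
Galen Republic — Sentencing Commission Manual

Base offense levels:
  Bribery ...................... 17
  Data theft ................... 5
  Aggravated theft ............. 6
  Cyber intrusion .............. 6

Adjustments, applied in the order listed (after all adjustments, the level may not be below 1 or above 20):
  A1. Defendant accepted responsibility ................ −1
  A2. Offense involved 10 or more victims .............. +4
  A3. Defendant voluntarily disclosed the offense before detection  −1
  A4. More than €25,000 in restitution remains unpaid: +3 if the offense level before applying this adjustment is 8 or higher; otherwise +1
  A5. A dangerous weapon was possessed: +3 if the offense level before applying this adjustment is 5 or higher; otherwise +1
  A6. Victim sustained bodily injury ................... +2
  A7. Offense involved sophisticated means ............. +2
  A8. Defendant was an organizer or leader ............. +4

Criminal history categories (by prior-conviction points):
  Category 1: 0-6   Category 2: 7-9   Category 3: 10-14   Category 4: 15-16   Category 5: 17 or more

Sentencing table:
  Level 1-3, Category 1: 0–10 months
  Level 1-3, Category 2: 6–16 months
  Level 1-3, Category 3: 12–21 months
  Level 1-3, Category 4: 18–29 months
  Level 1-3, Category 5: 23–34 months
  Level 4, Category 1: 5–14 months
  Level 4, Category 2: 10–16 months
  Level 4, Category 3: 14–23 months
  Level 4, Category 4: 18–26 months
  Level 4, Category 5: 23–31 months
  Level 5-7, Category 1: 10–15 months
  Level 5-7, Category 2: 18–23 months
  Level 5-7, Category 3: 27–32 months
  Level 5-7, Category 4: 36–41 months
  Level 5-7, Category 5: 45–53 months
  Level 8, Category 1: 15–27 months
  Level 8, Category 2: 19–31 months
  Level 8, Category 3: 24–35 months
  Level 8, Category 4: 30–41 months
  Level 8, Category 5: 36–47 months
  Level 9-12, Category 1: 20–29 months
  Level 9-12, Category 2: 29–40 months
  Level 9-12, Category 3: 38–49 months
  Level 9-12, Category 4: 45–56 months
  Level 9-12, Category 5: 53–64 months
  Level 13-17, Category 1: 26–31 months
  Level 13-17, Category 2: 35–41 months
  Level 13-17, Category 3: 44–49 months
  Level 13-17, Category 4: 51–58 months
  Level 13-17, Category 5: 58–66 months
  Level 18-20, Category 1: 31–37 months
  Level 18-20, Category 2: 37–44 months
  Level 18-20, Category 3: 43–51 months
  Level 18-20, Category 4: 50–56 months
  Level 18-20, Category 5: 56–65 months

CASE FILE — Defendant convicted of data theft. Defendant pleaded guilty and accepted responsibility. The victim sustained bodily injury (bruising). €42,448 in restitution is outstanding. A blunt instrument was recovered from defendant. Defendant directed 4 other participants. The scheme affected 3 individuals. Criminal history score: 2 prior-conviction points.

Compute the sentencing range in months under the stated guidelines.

26-31 months

Base offense level for data theft: 5.
A1 applies: 5 − 1 = 4.
A3 does not apply.
A4 applies (level before this adjustment is 4 < 8, so +1): 4 + 1 = 5.
A5 applies (level before this adjustment is 5 ≥ 5, so +3): 5 + 3 = 8.
A6 applies: 8 + 2 = 10.
A7 does not apply.
A8 applies: 10 + 4 = 14.
Final offense level: 14.
Criminal history: 2 prior points → Category 1 (0-6).
Level 14 falls in the 13-17 band.
Grid: Level 13-17 × Category 1 = 26-31 months.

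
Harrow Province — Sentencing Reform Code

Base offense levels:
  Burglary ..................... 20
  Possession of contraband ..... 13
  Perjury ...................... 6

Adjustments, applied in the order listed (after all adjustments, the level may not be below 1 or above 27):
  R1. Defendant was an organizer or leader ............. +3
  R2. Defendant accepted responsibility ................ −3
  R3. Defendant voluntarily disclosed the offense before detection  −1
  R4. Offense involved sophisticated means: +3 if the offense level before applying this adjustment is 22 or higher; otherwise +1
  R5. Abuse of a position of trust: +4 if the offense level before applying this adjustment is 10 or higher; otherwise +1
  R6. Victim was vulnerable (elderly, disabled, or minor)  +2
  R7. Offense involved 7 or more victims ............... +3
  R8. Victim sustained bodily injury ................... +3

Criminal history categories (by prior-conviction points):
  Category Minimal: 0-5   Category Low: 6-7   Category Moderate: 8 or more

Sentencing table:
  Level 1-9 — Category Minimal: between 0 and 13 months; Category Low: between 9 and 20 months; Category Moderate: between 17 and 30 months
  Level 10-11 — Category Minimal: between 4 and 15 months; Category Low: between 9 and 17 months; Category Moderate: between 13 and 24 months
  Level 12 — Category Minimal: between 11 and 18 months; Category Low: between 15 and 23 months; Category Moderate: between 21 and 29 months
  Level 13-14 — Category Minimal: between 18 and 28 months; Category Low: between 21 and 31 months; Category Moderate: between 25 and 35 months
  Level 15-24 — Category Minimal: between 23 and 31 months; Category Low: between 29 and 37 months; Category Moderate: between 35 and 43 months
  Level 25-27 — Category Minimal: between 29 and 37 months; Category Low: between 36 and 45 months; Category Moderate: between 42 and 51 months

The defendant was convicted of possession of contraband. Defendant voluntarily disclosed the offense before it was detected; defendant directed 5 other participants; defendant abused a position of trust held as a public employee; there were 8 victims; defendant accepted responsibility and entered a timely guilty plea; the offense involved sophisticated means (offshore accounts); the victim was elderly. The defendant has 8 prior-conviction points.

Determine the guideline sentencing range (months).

35-43 months

Base offense level for possession of contraband: 13.
R1 applies: 13 + 3 = 16.
R2 applies: 16 − 3 = 13.
R3 applies: 13 − 1 = 12.
R4 applies (level before this adjustment is 12 < 22, so +1): 12 + 1 = 13.
R5 applies (level before this adjustment is 13 ≥ 10, so +4): 13 + 4 = 17.
R6 applies: 17 + 2 = 19.
R7 applies: 19 + 3 = 22.
Final offense level: 22.
Criminal history: 8 prior points → Category Moderate (8+).
Level 22 falls in the 15-24 band.
Grid: Level 15-24 × Category Moderate = 35-43 months.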